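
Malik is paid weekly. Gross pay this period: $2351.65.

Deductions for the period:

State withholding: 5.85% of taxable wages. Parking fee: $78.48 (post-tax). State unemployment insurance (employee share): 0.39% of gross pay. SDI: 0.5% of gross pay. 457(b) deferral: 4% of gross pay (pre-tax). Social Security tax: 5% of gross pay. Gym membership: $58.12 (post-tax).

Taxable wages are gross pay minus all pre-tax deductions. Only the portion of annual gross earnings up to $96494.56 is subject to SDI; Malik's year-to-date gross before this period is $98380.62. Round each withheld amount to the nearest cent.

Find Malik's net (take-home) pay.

457(b) deferral: $2351.65 × 0.04 = $94.07
Taxable wages = $2351.65 − $94.07 = $2257.58
State withholding: $2257.58 × 0.0585 = $132.07
State unemployment insurance (employee share): $2351.65 × 0.0039 = $9.17
Social Security tax: $2351.65 × 0.05 = $117.58
SDI: annual cap $96494.56 already reached (YTD $98380.62), so $0.00
Gym membership: $58.12
Parking fee: $78.48
Total deductions = $94.07 + $132.07 + $9.17 + $117.58 + $0.00 + $58.12 + $78.48 = $489.49
Net pay = $2351.65 − $489.49 = $1862.16

$1862.16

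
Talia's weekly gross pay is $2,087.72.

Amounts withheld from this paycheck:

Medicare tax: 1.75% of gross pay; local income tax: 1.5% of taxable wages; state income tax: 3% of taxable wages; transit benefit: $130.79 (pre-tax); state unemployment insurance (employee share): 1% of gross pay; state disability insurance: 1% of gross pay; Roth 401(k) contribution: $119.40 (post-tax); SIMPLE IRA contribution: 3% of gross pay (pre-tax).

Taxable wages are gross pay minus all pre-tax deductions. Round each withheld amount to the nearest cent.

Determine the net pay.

Transit benefit: $130.79
SIMPLE IRA contribution: $2,087.72 × 0.03 = $62.63
Pre-tax total = $130.79 + $62.63 = $193.42
Taxable wages = $2,087.72 − $193.42 = $1,894.30
State income tax: $1,894.30 × 0.03 = $56.83
Local income tax: $1,894.30 × 0.015 = $28.41
State disability insurance: $2,087.72 × 0.01 = $20.88
Medicare tax: $2,087.72 × 0.0175 = $36.54
State unemployment insurance (employee share): $2,087.72 × 0.01 = $20.88
Roth 401(k) contribution: $119.40
Total deductions = $130.79 + $62.63 + $56.83 + $28.41 + $20.88 + $36.54 + $20.88 + $119.40 = $476.36
Net pay = $2,087.72 − $476.36 = $1,611.36

$1,611.36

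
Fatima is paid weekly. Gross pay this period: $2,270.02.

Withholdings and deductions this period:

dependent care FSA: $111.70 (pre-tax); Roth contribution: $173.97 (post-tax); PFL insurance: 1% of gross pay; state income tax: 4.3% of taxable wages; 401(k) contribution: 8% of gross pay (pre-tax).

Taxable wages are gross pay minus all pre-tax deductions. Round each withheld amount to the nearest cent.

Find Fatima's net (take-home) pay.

401(k) contribution: $2,270.02 × 0.08 = $181.60
Dependent care FSA: $111.70
Pre-tax total = $181.60 + $111.70 = $293.30
Taxable wages = $2,270.02 − $293.30 = $1,976.72
State income tax: $1,976.72 × 0.043 = $85.00
PFL insurance: $2,270.02 × 0.01 = $22.70
Roth contribution: $173.97
Total deductions = $181.60 + $111.70 + $85.00 + $22.70 + $173.97 = $574.97
Net pay = $2,270.02 − $574.97 = $1,695.05

$1,695.05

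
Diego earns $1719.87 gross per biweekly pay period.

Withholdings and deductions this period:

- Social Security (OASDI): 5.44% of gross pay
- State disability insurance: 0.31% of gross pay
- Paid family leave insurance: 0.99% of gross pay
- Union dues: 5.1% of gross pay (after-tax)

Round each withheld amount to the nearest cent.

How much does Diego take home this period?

$1516.24

Paid family leave insurance: $1719.87 × 0.0099 = $17.03
Social Security (OASDI): $1719.87 × 0.0544 = $93.56
State disability insurance: $1719.87 × 0.0031 = $5.33
Union dues: $1719.87 × 0.051 = $87.71
Total deductions = $17.03 + $93.56 + $5.33 + $87.71 = $203.63
Net pay = $1719.87 − $203.63 = $1516.24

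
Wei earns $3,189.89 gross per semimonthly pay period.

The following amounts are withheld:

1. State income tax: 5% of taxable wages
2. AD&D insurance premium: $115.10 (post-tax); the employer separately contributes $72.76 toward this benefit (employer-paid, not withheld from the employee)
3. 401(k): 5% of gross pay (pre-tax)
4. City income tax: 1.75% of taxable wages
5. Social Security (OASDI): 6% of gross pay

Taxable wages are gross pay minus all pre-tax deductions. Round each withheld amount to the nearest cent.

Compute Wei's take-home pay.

$2,519.36

401(k): $3,189.89 × 0.05 = $159.49
Taxable wages = $3,189.89 − $159.49 = $3,030.40
City income tax: $3,030.40 × 0.0175 = $53.03
State income tax: $3,030.40 × 0.05 = $151.52
Social Security (OASDI): $3,189.89 × 0.06 = $191.39
AD&D insurance premium: $115.10
(Employer's $72.76 toward AD&D insurance premium is not withheld from the employee.)
Total deductions = $159.49 + $53.03 + $151.52 + $191.39 + $115.10 = $670.53
Net pay = $3,189.89 − $670.53 = $2,519.36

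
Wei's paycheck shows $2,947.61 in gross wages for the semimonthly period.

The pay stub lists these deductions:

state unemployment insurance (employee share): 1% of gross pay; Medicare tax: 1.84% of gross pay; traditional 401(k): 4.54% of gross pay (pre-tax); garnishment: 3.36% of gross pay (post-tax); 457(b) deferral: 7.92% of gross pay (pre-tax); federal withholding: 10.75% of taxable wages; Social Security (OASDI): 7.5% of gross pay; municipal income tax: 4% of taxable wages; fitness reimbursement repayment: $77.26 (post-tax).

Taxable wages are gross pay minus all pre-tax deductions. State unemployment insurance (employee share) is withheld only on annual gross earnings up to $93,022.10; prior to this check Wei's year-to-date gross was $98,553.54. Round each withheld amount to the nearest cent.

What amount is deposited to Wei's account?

$1,748.13

457(b) deferral: $2,947.61 × 0.0792 = $233.45
Traditional 401(k): $2,947.61 × 0.0454 = $133.82
Pre-tax total = $233.45 + $133.82 = $367.27
Taxable wages = $2,947.61 − $367.27 = $2,580.34
Federal withholding: $2,580.34 × 0.1075 = $277.39
Municipal income tax: $2,580.34 × 0.04 = $103.21
Social Security (OASDI): $2,947.61 × 0.075 = $221.07
Medicare tax: $2,947.61 × 0.0184 = $54.24
State unemployment insurance (employee share): annual cap $93,022.10 already reached (YTD $98,553.54), so $0.00
Garnishment: $2,947.61 × 0.0336 = $99.04
Fitness reimbursement repayment: $77.26
Total deductions = $233.45 + $133.82 + $277.39 + $103.21 + $221.07 + $54.24 + $0.00 + $99.04 + $77.26 = $1,199.48
Net pay = $2,947.61 − $1,199.48 = $1,748.13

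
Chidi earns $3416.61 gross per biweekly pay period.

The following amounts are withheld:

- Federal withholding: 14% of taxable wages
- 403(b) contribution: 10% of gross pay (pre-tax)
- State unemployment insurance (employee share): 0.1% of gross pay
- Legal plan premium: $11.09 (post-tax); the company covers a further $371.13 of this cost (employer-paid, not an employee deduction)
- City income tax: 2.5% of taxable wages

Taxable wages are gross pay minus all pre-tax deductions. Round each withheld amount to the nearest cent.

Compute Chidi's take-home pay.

$2553.08

403(b) contribution: $3416.61 × 0.1 = $341.66
Taxable wages = $3416.61 − $341.66 = $3074.95
City income tax: $3074.95 × 0.025 = $76.87
Federal withholding: $3074.95 × 0.14 = $430.49
State unemployment insurance (employee share): $3416.61 × 0.001 = $3.42
Legal plan premium: $11.09
(Employer's $371.13 toward legal plan premium is not withheld from the employee.)
Total deductions = $341.66 + $76.87 + $430.49 + $3.42 + $11.09 = $863.53
Net pay = $3416.61 − $863.53 = $2553.08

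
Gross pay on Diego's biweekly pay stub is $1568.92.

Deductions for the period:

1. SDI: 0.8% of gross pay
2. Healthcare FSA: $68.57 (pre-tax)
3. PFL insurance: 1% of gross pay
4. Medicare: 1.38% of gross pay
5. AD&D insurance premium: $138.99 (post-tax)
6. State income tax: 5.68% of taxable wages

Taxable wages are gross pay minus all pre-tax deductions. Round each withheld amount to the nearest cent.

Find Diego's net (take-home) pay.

$1226.25

Healthcare FSA: $68.57
Taxable wages = $1568.92 − $68.57 = $1500.35
State income tax: $1500.35 × 0.0568 = $85.22
Medicare: $1568.92 × 0.0138 = $21.65
PFL insurance: $1568.92 × 0.01 = $15.69
SDI: $1568.92 × 0.008 = $12.55
AD&D insurance premium: $138.99
Total deductions = $68.57 + $85.22 + $21.65 + $15.69 + $12.55 + $138.99 = $342.67
Net pay = $1568.92 − $342.67 = $1226.25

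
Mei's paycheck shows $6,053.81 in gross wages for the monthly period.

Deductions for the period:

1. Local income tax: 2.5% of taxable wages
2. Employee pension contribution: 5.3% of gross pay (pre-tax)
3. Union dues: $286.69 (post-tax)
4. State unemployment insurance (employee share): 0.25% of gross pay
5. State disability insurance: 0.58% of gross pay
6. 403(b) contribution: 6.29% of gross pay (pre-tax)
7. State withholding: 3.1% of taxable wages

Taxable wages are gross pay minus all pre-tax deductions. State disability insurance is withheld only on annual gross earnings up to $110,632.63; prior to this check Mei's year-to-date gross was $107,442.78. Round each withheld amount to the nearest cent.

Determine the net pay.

$4,732.14

Employee pension contribution: $6,053.81 × 0.053 = $320.85
403(b) contribution: $6,053.81 × 0.0629 = $380.78
Pre-tax total = $320.85 + $380.78 = $701.63
Taxable wages = $6,053.81 − $701.63 = $5,352.18
State withholding: $5,352.18 × 0.031 = $165.92
Local income tax: $5,352.18 × 0.025 = $133.80
State disability insurance: only $110,632.63 − $107,442.78 = $3,189.85 of this check is subject → $3,189.85 × 0.0058 = $18.50
State unemployment insurance (employee share): $6,053.81 × 0.0025 = $15.13
Union dues: $286.69
Total deductions = $320.85 + $380.78 + $165.92 + $133.80 + $18.50 + $15.13 + $286.69 = $1,321.67
Net pay = $6,053.81 − $1,321.67 = $4,732.14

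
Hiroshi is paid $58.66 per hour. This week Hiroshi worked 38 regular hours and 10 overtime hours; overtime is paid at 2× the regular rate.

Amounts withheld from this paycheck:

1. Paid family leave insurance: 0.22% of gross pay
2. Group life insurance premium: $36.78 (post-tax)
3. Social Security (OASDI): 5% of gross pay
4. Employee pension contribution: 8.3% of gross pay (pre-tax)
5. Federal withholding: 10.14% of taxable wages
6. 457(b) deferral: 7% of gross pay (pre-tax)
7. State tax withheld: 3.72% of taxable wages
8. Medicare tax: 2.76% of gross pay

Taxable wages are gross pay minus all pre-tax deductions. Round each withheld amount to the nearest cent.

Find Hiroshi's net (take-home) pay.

Regular pay: 38 × $58.66 = $2229.08
Overtime pay: 10 × $58.66 × 2 = $1173.20
Gross pay = $2229.08 + $1173.20 = $3402.28
Employee pension contribution: $3402.28 × 0.083 = $282.39
457(b) deferral: $3402.28 × 0.07 = $238.16
Pre-tax total = $282.39 + $238.16 = $520.55
Taxable wages = $3402.28 − $520.55 = $2881.73
State tax withheld: $2881.73 × 0.0372 = $107.20
Federal withholding: $2881.73 × 0.1014 = $292.21
Social Security (OASDI): $3402.28 × 0.05 = $170.11
Medicare tax: $3402.28 × 0.0276 = $93.90
Paid family leave insurance: $3402.28 × 0.0022 = $7.49
Group life insurance premium: $36.78
Total deductions = $282.39 + $238.16 + $107.20 + $292.21 + $170.11 + $93.90 + $7.49 + $36.78 = $1228.24
Net pay = $3402.28 − $1228.24 = $2174.04

$2174.04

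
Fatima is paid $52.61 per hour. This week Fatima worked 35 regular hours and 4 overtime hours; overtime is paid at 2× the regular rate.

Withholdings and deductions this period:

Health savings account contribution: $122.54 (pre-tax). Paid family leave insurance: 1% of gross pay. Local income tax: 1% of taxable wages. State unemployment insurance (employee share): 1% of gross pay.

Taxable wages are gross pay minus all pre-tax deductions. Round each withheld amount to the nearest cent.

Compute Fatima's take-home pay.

Regular pay: 35 × $52.61 = $1841.35
Overtime pay: 4 × $52.61 × 2 = $420.88
Gross pay = $1841.35 + $420.88 = $2262.23
Health savings account contribution: $122.54
Taxable wages = $2262.23 − $122.54 = $2139.69
Local income tax: $2139.69 × 0.01 = $21.40
Paid family leave insurance: $2262.23 × 0.01 = $22.62
State unemployment insurance (employee share): $2262.23 × 0.01 = $22.62
Total deductions = $122.54 + $21.40 + $22.62 + $22.62 = $189.18
Net pay = $2262.23 − $189.18 = $2073.05

$2073.05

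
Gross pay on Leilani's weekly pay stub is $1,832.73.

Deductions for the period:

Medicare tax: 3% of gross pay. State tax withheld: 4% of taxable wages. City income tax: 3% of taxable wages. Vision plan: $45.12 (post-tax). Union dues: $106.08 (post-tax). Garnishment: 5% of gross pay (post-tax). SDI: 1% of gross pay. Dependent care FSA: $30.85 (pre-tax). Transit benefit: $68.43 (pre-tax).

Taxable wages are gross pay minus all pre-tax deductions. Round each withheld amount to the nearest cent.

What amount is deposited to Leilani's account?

Dependent care FSA: $30.85
Transit benefit: $68.43
Pre-tax total = $30.85 + $68.43 = $99.28
Taxable wages = $1,832.73 − $99.28 = $1,733.45
State tax withheld: $1,733.45 × 0.04 = $69.34
City income tax: $1,733.45 × 0.03 = $52.00
Medicare tax: $1,832.73 × 0.03 = $54.98
SDI: $1,832.73 × 0.01 = $18.33
Union dues: $106.08
Vision plan: $45.12
Garnishment: $1,832.73 × 0.05 = $91.64
Total deductions = $30.85 + $68.43 + $69.34 + $52.00 + $54.98 + $18.33 + $106.08 + $45.12 + $91.64 = $536.77
Net pay = $1,832.73 − $536.77 = $1,295.96

$1,295.96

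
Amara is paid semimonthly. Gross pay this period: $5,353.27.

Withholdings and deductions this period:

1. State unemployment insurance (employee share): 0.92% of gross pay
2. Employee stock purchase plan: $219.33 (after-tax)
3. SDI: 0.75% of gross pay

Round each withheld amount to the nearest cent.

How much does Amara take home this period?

$5,044.54

State unemployment insurance (employee share): $5,353.27 × 0.0092 = $49.25
SDI: $5,353.27 × 0.0075 = $40.15
Employee stock purchase plan: $219.33
Total deductions = $49.25 + $40.15 + $219.33 = $308.73
Net pay = $5,353.27 − $308.73 = $5,044.54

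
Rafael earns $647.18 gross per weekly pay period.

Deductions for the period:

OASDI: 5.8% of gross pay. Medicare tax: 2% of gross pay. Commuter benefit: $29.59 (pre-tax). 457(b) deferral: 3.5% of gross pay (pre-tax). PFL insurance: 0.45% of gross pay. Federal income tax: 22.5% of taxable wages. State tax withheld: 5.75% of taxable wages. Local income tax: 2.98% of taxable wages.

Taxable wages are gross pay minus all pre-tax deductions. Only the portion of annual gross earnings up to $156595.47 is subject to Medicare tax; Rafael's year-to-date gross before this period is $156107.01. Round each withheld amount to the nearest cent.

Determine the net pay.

$358.92

Commuter benefit: $29.59
457(b) deferral: $647.18 × 0.035 = $22.65
Pre-tax total = $29.59 + $22.65 = $52.24
Taxable wages = $647.18 − $52.24 = $594.94
Federal income tax: $594.94 × 0.225 = $133.86
State tax withheld: $594.94 × 0.0575 = $34.21
Local income tax: $594.94 × 0.0298 = $17.73
PFL insurance: $647.18 × 0.0045 = $2.91
Medicare tax: only $156595.47 − $156107.01 = $488.46 of this check is subject → $488.46 × 0.02 = $9.77
OASDI: $647.18 × 0.058 = $37.54
Total deductions = $29.59 + $22.65 + $133.86 + $34.21 + $17.73 + $2.91 + $9.77 + $37.54 = $288.26
Net pay = $647.18 − $288.26 = $358.92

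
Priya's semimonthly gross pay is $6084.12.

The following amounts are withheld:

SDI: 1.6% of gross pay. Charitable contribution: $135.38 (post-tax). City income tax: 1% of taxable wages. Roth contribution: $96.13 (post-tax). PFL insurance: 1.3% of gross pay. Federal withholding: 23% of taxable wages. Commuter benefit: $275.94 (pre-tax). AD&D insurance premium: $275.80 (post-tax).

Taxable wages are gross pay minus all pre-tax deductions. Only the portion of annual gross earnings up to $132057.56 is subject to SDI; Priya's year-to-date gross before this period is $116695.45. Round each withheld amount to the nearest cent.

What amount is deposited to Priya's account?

Commuter benefit: $275.94
Taxable wages = $6084.12 − $275.94 = $5808.18
City income tax: $5808.18 × 0.01 = $58.08
Federal withholding: $5808.18 × 0.23 = $1335.88
PFL insurance: $6084.12 × 0.013 = $79.09
SDI: cap not yet reached, full $6084.12 is subject → $6084.12 × 0.016 = $97.35
Charitable contribution: $135.38
AD&D insurance premium: $275.80
Roth contribution: $96.13
Total deductions = $275.94 + $58.08 + $1335.88 + $79.09 + $97.35 + $135.38 + $275.80 + $96.13 = $2353.65
Net pay = $6084.12 − $2353.65 = $3730.47

$3730.47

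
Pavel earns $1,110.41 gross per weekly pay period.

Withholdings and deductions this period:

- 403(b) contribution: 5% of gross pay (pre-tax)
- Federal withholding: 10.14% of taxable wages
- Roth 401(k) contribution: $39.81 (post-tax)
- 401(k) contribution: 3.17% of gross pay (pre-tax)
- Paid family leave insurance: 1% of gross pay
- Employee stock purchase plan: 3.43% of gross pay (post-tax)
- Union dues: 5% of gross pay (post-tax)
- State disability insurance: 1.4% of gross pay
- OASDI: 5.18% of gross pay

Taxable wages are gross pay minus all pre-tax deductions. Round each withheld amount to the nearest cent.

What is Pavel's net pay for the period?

$698.70

403(b) contribution: $1,110.41 × 0.05 = $55.52
401(k) contribution: $1,110.41 × 0.0317 = $35.20
Pre-tax total = $55.52 + $35.20 = $90.72
Taxable wages = $1,110.41 − $90.72 = $1,019.69
Federal withholding: $1,019.69 × 0.1014 = $103.40
OASDI: $1,110.41 × 0.0518 = $57.52
State disability insurance: $1,110.41 × 0.014 = $15.55
Paid family leave insurance: $1,110.41 × 0.01 = $11.10
Employee stock purchase plan: $1,110.41 × 0.0343 = $38.09
Union dues: $1,110.41 × 0.05 = $55.52
Roth 401(k) contribution: $39.81
Total deductions = $55.52 + $35.20 + $103.40 + $57.52 + $15.55 + $11.10 + $38.09 + $55.52 + $39.81 = $411.71
Net pay = $1,110.41 − $411.71 = $698.70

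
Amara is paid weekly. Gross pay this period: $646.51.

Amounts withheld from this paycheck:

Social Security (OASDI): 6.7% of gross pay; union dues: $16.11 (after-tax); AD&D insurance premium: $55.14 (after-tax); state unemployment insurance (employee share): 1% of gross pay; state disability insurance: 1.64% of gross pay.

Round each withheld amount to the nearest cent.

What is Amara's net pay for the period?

Social Security (OASDI): $646.51 × 0.067 = $43.32
State disability insurance: $646.51 × 0.0164 = $10.60
State unemployment insurance (employee share): $646.51 × 0.01 = $6.47
Union dues: $16.11
AD&D insurance premium: $55.14
Total deductions = $43.32 + $10.60 + $6.47 + $16.11 + $55.14 = $131.64
Net pay = $646.51 − $131.64 = $514.87

$514.87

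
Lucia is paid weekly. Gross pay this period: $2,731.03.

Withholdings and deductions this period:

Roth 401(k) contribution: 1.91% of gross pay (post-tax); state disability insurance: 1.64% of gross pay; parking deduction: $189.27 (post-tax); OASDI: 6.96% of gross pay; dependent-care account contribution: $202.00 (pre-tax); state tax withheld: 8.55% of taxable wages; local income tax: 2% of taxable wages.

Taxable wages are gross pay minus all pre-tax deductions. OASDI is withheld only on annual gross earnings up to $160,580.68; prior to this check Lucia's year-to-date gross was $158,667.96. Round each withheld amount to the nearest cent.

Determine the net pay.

Dependent-care account contribution: $202.00
Taxable wages = $2,731.03 − $202.00 = $2,529.03
State tax withheld: $2,529.03 × 0.0855 = $216.23
Local income tax: $2,529.03 × 0.02 = $50.58
State disability insurance: $2,731.03 × 0.0164 = $44.79
OASDI: only $160,580.68 − $158,667.96 = $1,912.72 of this check is subject → $1,912.72 × 0.0696 = $133.13
Parking deduction: $189.27
Roth 401(k) contribution: $2,731.03 × 0.0191 = $52.16
Total deductions = $202.00 + $216.23 + $50.58 + $44.79 + $133.13 + $189.27 + $52.16 = $888.16
Net pay = $2,731.03 − $888.16 = $1,842.87

$1,842.87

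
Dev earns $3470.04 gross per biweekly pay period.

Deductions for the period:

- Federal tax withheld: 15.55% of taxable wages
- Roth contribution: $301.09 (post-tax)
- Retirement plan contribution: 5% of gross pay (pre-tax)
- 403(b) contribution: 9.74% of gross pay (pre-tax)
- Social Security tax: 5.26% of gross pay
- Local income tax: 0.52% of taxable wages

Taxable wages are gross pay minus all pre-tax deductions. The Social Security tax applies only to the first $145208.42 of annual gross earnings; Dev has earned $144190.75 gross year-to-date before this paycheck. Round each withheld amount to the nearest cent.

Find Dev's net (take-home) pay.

403(b) contribution: $3470.04 × 0.0974 = $337.98
Retirement plan contribution: $3470.04 × 0.05 = $173.50
Pre-tax total = $337.98 + $173.50 = $511.48
Taxable wages = $3470.04 − $511.48 = $2958.56
Local income tax: $2958.56 × 0.0052 = $15.38
Federal tax withheld: $2958.56 × 0.1555 = $460.06
Social Security tax: only $145208.42 − $144190.75 = $1017.67 of this check is subject → $1017.67 × 0.0526 = $53.53
Roth contribution: $301.09
Total deductions = $337.98 + $173.50 + $15.38 + $460.06 + $53.53 + $301.09 = $1341.54
Net pay = $3470.04 − $1341.54 = $2128.50

$2128.50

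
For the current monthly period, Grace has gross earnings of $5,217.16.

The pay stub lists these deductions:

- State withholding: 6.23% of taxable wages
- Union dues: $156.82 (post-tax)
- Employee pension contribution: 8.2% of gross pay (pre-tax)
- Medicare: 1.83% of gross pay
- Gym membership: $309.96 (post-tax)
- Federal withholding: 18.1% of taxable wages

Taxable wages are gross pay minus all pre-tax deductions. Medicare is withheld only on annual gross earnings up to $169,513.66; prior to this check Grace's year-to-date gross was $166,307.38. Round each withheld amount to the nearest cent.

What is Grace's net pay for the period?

Employee pension contribution: $5,217.16 × 0.082 = $427.81
Taxable wages = $5,217.16 − $427.81 = $4,789.35
State withholding: $4,789.35 × 0.0623 = $298.38
Federal withholding: $4,789.35 × 0.181 = $866.87
Medicare: only $169,513.66 − $166,307.38 = $3,206.28 of this check is subject → $3,206.28 × 0.0183 = $58.67
Gym membership: $309.96
Union dues: $156.82
Total deductions = $427.81 + $298.38 + $866.87 + $58.67 + $309.96 + $156.82 = $2,118.51
Net pay = $5,217.16 − $2,118.51 = $3,098.65

$3,098.65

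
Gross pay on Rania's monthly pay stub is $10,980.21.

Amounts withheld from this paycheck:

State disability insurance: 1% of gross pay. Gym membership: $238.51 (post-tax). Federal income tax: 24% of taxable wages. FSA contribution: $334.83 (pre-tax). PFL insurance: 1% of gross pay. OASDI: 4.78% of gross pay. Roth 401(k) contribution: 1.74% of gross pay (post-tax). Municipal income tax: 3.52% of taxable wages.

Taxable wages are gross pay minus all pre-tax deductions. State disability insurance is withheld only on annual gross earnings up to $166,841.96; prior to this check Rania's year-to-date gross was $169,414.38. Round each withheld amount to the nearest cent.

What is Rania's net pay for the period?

$6,651.55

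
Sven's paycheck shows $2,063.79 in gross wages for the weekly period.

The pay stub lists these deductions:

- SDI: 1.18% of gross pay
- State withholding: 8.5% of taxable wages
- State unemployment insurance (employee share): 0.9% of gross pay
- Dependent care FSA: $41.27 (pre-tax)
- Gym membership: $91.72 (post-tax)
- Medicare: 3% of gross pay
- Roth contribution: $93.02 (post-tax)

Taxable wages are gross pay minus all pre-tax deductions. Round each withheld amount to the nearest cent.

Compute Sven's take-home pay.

$1,561.04

Dependent care FSA: $41.27
Taxable wages = $2,063.79 − $41.27 = $2,022.52
State withholding: $2,022.52 × 0.085 = $171.91
Medicare: $2,063.79 × 0.03 = $61.91
SDI: $2,063.79 × 0.0118 = $24.35
State unemployment insurance (employee share): $2,063.79 × 0.009 = $18.57
Gym membership: $91.72
Roth contribution: $93.02
Total deductions = $41.27 + $171.91 + $61.91 + $24.35 + $18.57 + $91.72 + $93.02 = $502.75
Net pay = $2,063.79 − $502.75 = $1,561.04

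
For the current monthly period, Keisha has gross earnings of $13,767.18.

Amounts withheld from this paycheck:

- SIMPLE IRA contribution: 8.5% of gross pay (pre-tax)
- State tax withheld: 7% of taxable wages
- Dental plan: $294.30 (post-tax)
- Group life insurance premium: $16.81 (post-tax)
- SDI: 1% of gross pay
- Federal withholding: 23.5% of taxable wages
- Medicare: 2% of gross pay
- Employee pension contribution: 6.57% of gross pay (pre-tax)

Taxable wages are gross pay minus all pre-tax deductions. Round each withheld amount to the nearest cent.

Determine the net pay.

$7,402.15

SIMPLE IRA contribution: $13,767.18 × 0.085 = $1,170.21
Employee pension contribution: $13,767.18 × 0.0657 = $904.50
Pre-tax total = $1,170.21 + $904.50 = $2,074.71
Taxable wages = $13,767.18 − $2,074.71 = $11,692.47
State tax withheld: $11,692.47 × 0.07 = $818.47
Federal withholding: $11,692.47 × 0.235 = $2,747.73
SDI: $13,767.18 × 0.01 = $137.67
Medicare: $13,767.18 × 0.02 = $275.34
Dental plan: $294.30
Group life insurance premium: $16.81
Total deductions = $1,170.21 + $904.50 + $818.47 + $2,747.73 + $137.67 + $275.34 + $294.30 + $16.81 = $6,365.03
Net pay = $13,767.18 − $6,365.03 = $7,402.15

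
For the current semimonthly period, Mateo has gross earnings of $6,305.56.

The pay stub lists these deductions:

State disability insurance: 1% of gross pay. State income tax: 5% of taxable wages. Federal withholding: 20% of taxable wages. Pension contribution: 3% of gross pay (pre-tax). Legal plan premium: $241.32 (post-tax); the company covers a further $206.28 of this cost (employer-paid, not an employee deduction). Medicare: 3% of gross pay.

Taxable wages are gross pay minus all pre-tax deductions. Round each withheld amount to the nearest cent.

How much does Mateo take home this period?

Pension contribution: $6,305.56 × 0.03 = $189.17
Taxable wages = $6,305.56 − $189.17 = $6,116.39
State income tax: $6,116.39 × 0.05 = $305.82
Federal withholding: $6,116.39 × 0.2 = $1,223.28
State disability insurance: $6,305.56 × 0.01 = $63.06
Medicare: $6,305.56 × 0.03 = $189.17
Legal plan premium: $241.32
(Employer's $206.28 toward legal plan premium is not withheld from the employee.)
Total deductions = $189.17 + $305.82 + $1,223.28 + $63.06 + $189.17 + $241.32 = $2,211.82
Net pay = $6,305.56 − $2,211.82 = $4,093.74

$4,093.74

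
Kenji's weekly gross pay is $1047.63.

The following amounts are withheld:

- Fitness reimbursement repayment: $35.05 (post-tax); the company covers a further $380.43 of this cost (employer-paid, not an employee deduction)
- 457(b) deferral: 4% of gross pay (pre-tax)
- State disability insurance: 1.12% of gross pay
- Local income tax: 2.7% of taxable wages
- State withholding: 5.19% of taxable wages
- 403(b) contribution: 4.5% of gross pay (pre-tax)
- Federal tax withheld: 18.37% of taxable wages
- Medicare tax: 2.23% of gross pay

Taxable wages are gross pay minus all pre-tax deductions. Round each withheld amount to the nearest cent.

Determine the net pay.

403(b) contribution: $1047.63 × 0.045 = $47.14
457(b) deferral: $1047.63 × 0.04 = $41.91
Pre-tax total = $47.14 + $41.91 = $89.05
Taxable wages = $1047.63 − $89.05 = $958.58
Federal tax withheld: $958.58 × 0.1837 = $176.09
State withholding: $958.58 × 0.0519 = $49.75
Local income tax: $958.58 × 0.027 = $25.88
Medicare tax: $1047.63 × 0.0223 = $23.36
State disability insurance: $1047.63 × 0.0112 = $11.73
Fitness reimbursement repayment: $35.05
(Employer's $380.43 toward fitness reimbursement repayment is not withheld from the employee.)
Total deductions = $47.14 + $41.91 + $176.09 + $49.75 + $25.88 + $23.36 + $11.73 + $35.05 = $410.91
Net pay = $1047.63 − $410.91 = $636.72

$636.72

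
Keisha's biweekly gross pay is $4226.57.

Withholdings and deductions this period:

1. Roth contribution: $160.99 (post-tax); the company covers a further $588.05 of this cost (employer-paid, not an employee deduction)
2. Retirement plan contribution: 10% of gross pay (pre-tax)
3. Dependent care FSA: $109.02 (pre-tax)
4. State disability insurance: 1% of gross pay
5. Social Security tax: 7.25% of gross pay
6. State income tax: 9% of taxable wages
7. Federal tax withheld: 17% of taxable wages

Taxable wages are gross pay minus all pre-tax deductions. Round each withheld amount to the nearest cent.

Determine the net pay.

Dependent care FSA: $109.02
Retirement plan contribution: $4226.57 × 0.1 = $422.66
Pre-tax total = $109.02 + $422.66 = $531.68
Taxable wages = $4226.57 − $531.68 = $3694.89
State income tax: $3694.89 × 0.09 = $332.54
Federal tax withheld: $3694.89 × 0.17 = $628.13
Social Security tax: $4226.57 × 0.0725 = $306.43
State disability insurance: $4226.57 × 0.01 = $42.27
Roth contribution: $160.99
(Employer's $588.05 toward Roth contribution is not withheld from the employee.)
Total deductions = $109.02 + $422.66 + $332.54 + $628.13 + $306.43 + $42.27 + $160.99 = $2002.04
Net pay = $4226.57 − $2002.04 = $2224.53

$2224.53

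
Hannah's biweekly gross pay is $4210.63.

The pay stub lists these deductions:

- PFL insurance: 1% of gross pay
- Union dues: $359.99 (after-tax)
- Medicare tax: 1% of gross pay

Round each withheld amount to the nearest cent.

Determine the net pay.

$3766.42

PFL insurance: $4210.63 × 0.01 = $42.11
Medicare tax: $4210.63 × 0.01 = $42.11
Union dues: $359.99
Total deductions = $42.11 + $42.11 + $359.99 = $444.21
Net pay = $4210.63 − $444.21 = $3766.42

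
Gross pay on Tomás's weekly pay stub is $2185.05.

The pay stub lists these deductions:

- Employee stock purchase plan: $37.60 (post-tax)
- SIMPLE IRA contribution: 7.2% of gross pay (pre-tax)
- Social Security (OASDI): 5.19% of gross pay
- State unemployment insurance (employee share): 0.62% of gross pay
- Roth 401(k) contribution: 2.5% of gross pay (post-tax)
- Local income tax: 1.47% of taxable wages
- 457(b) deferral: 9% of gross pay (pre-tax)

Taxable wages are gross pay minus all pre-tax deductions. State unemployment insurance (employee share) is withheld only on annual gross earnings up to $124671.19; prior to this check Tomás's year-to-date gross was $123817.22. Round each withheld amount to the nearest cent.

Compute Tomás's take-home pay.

SIMPLE IRA contribution: $2185.05 × 0.072 = $157.32
457(b) deferral: $2185.05 × 0.09 = $196.65
Pre-tax total = $157.32 + $196.65 = $353.97
Taxable wages = $2185.05 − $353.97 = $1831.08
Local income tax: $1831.08 × 0.0147 = $26.92
Social Security (OASDI): $2185.05 × 0.0519 = $113.40
State unemployment insurance (employee share): only $124671.19 − $123817.22 = $853.97 of this check is subject → $853.97 × 0.0062 = $5.29
Roth 401(k) contribution: $2185.05 × 0.025 = $54.63
Employee stock purchase plan: $37.60
Total deductions = $157.32 + $196.65 + $26.92 + $113.40 + $5.29 + $54.63 + $37.60 = $591.81
Net pay = $2185.05 − $591.81 = $1593.24

$1593.24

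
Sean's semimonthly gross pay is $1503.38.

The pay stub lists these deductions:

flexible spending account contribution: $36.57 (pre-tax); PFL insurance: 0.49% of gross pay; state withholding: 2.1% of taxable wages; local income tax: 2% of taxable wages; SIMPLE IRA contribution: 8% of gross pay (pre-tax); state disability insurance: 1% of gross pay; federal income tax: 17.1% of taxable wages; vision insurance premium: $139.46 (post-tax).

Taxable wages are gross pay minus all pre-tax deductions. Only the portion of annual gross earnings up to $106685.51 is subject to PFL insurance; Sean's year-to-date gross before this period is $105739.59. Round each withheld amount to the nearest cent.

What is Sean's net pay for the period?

SIMPLE IRA contribution: $1503.38 × 0.08 = $120.27
Flexible spending account contribution: $36.57
Pre-tax total = $120.27 + $36.57 = $156.84
Taxable wages = $1503.38 − $156.84 = $1346.54
State withholding: $1346.54 × 0.021 = $28.28
Federal income tax: $1346.54 × 0.171 = $230.26
Local income tax: $1346.54 × 0.02 = $26.93
PFL insurance: only $106685.51 − $105739.59 = $945.92 of this check is subject → $945.92 × 0.0049 = $4.64
State disability insurance: $1503.38 × 0.01 = $15.03
Vision insurance premium: $139.46
Total deductions = $120.27 + $36.57 + $28.28 + $230.26 + $26.93 + $4.64 + $15.03 + $139.46 = $601.44
Net pay = $1503.38 − $601.44 = $901.94

$901.94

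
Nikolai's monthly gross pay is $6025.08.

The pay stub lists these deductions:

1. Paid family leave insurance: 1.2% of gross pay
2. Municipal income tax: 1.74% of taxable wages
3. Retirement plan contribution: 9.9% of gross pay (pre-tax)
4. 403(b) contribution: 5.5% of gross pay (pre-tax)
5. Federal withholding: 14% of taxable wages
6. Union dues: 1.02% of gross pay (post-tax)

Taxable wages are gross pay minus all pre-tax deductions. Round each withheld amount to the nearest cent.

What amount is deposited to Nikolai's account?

$4161.16

Retirement plan contribution: $6025.08 × 0.099 = $596.48
403(b) contribution: $6025.08 × 0.055 = $331.38
Pre-tax total = $596.48 + $331.38 = $927.86
Taxable wages = $6025.08 − $927.86 = $5097.22
Federal withholding: $5097.22 × 0.14 = $713.61
Municipal income tax: $5097.22 × 0.0174 = $88.69
Paid family leave insurance: $6025.08 × 0.012 = $72.30
Union dues: $6025.08 × 0.0102 = $61.46
Total deductions = $596.48 + $331.38 + $713.61 + $88.69 + $72.30 + $61.46 = $1863.92
Net pay = $6025.08 − $1863.92 = $4161.16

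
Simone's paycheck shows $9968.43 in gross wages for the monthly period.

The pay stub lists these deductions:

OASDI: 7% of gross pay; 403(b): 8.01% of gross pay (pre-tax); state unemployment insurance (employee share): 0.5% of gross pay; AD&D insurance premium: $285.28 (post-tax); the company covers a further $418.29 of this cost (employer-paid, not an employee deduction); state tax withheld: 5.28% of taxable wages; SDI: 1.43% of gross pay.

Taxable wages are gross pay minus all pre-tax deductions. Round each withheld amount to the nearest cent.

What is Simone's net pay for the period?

$7510.33

403(b): $9968.43 × 0.0801 = $798.47
Taxable wages = $9968.43 − $798.47 = $9169.96
State tax withheld: $9169.96 × 0.0528 = $484.17
OASDI: $9968.43 × 0.07 = $697.79
SDI: $9968.43 × 0.0143 = $142.55
State unemployment insurance (employee share): $9968.43 × 0.005 = $49.84
AD&D insurance premium: $285.28
(Employer's $418.29 toward AD&D insurance premium is not withheld from the employee.)
Total deductions = $798.47 + $484.17 + $697.79 + $142.55 + $49.84 + $285.28 = $2458.10
Net pay = $9968.43 − $2458.10 = $7510.33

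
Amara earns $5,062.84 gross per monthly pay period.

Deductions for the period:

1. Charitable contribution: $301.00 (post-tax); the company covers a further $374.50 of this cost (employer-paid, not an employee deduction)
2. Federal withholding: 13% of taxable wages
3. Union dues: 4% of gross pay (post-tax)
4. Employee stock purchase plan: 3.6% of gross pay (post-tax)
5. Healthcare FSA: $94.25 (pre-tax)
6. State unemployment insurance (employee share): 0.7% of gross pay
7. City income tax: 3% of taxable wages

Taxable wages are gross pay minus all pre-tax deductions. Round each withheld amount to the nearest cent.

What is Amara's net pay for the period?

$3,452.40

Healthcare FSA: $94.25
Taxable wages = $5,062.84 − $94.25 = $4,968.59
Federal withholding: $4,968.59 × 0.13 = $645.92
City income tax: $4,968.59 × 0.03 = $149.06
State unemployment insurance (employee share): $5,062.84 × 0.007 = $35.44
Union dues: $5,062.84 × 0.04 = $202.51
Charitable contribution: $301.00
Employee stock purchase plan: $5,062.84 × 0.036 = $182.26
(Employer's $374.50 toward charitable contribution is not withheld from the employee.)
Total deductions = $94.25 + $645.92 + $149.06 + $35.44 + $202.51 + $301.00 + $182.26 = $1,610.44
Net pay = $5,062.84 − $1,610.44 = $3,452.40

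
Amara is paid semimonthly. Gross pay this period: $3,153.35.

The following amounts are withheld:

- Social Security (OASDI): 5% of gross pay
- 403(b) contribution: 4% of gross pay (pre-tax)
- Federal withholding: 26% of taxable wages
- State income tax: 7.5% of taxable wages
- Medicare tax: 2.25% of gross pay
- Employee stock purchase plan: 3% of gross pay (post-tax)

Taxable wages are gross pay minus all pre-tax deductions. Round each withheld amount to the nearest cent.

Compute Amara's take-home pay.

$1,689.88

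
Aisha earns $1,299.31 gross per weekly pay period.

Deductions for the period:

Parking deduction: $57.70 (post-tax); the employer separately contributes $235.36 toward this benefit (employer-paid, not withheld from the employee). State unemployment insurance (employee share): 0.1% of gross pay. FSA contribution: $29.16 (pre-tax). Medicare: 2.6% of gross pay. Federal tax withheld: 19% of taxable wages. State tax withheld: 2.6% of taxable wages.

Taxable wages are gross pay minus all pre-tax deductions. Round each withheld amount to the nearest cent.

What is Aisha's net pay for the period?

$903.02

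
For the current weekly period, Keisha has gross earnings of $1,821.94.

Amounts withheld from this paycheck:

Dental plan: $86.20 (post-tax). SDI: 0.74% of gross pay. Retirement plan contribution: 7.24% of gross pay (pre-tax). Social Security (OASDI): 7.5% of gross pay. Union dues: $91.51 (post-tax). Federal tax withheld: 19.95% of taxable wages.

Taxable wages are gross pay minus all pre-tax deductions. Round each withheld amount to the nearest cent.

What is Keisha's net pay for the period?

$1,025.03

Retirement plan contribution: $1,821.94 × 0.0724 = $131.91
Taxable wages = $1,821.94 − $131.91 = $1,690.03
Federal tax withheld: $1,690.03 × 0.1995 = $337.16
Social Security (OASDI): $1,821.94 × 0.075 = $136.65
SDI: $1,821.94 × 0.0074 = $13.48
Dental plan: $86.20
Union dues: $91.51
Total deductions = $131.91 + $337.16 + $136.65 + $13.48 + $86.20 + $91.51 = $796.91
Net pay = $1,821.94 − $796.91 = $1,025.03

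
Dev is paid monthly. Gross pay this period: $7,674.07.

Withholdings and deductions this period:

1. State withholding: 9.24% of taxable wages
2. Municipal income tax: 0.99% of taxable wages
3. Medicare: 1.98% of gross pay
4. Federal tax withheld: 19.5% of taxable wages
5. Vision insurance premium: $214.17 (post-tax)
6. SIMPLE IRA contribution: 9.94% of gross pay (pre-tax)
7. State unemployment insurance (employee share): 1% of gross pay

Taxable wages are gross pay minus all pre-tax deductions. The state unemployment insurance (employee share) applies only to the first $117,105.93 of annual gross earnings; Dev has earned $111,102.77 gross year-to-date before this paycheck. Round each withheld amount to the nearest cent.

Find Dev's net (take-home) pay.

$4,430.40

SIMPLE IRA contribution: $7,674.07 × 0.0994 = $762.80
Taxable wages = $7,674.07 − $762.80 = $6,911.27
Municipal income tax: $6,911.27 × 0.0099 = $68.42
State withholding: $6,911.27 × 0.0924 = $638.60
Federal tax withheld: $6,911.27 × 0.195 = $1,347.70
Medicare: $7,674.07 × 0.0198 = $151.95
State unemployment insurance (employee share): only $117,105.93 − $111,102.77 = $6,003.16 of this check is subject → $6,003.16 × 0.01 = $60.03
Vision insurance premium: $214.17
Total deductions = $762.80 + $68.42 + $638.60 + $1,347.70 + $151.95 + $60.03 + $214.17 = $3,243.67
Net pay = $7,674.07 − $3,243.67 = $4,430.40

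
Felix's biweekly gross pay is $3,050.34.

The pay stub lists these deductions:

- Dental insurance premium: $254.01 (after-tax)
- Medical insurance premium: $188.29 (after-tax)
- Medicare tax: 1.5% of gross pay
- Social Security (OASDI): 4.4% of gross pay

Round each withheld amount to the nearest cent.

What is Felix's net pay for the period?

$2,428.07

Social Security (OASDI): $3,050.34 × 0.044 = $134.21
Medicare tax: $3,050.34 × 0.015 = $45.76
Dental insurance premium: $254.01
Medical insurance premium: $188.29
Total deductions = $134.21 + $45.76 + $254.01 + $188.29 = $622.27
Net pay = $3,050.34 − $622.27 = $2,428.07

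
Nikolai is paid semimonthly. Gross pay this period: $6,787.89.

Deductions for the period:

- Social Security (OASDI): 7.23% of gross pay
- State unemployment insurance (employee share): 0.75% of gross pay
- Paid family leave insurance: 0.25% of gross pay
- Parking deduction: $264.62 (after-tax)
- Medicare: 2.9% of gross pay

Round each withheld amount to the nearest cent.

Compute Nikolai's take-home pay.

$5,767.78

State unemployment insurance (employee share): $6,787.89 × 0.0075 = $50.91
Paid family leave insurance: $6,787.89 × 0.0025 = $16.97
Medicare: $6,787.89 × 0.029 = $196.85
Social Security (OASDI): $6,787.89 × 0.0723 = $490.76
Parking deduction: $264.62
Total deductions = $50.91 + $16.97 + $196.85 + $490.76 + $264.62 = $1,020.11
Net pay = $6,787.89 − $1,020.11 = $5,767.78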